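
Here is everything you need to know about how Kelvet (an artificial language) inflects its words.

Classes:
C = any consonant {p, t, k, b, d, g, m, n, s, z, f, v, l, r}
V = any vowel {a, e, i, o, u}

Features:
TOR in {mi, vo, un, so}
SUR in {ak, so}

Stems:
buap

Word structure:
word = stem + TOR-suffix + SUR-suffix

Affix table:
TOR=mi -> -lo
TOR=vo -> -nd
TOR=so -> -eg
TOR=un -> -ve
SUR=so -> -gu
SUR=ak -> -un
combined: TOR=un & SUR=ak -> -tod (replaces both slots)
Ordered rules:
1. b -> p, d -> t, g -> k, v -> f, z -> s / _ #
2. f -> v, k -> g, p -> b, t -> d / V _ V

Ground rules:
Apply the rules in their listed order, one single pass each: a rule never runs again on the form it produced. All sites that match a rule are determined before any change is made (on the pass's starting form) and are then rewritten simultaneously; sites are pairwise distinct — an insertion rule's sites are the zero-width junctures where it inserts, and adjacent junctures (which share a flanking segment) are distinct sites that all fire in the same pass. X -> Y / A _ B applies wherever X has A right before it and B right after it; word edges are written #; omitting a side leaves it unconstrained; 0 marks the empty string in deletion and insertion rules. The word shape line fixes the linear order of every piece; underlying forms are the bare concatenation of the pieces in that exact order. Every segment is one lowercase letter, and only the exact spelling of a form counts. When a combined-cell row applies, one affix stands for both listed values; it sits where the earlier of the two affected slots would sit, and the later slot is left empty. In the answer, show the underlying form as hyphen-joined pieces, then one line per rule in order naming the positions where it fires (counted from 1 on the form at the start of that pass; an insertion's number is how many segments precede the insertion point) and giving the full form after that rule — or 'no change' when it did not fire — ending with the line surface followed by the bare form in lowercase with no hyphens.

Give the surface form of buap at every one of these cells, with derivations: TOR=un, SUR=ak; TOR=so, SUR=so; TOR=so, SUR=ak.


cell TOR=un, SUR=ak:
underlying: buap-tod
1. b -> p, d -> t, g -> k, v -> f, z -> s / _ #: fires at position(s) 7: buaptot
2. f -> v, k -> g, p -> b, t -> d / V _ V: no change
surface: buaptot

cell TOR=so, SUR=so:
underlying: buap-eg-gu
1. b -> p, d -> t, g -> k, v -> f, z -> s / _ #: no change
2. f -> v, k -> g, p -> b, t -> d / V _ V: fires at position(s) 4: buabeggu
surface: buabeggu

cell TOR=so, SUR=ak:
underlying: buap-eg-un
1. b -> p, d -> t, g -> k, v -> f, z -> s / _ #: no change
2. f -> v, k -> g, p -> b, t -> d / V _ V: fires at position(s) 4: buabegun
surface: buabegun


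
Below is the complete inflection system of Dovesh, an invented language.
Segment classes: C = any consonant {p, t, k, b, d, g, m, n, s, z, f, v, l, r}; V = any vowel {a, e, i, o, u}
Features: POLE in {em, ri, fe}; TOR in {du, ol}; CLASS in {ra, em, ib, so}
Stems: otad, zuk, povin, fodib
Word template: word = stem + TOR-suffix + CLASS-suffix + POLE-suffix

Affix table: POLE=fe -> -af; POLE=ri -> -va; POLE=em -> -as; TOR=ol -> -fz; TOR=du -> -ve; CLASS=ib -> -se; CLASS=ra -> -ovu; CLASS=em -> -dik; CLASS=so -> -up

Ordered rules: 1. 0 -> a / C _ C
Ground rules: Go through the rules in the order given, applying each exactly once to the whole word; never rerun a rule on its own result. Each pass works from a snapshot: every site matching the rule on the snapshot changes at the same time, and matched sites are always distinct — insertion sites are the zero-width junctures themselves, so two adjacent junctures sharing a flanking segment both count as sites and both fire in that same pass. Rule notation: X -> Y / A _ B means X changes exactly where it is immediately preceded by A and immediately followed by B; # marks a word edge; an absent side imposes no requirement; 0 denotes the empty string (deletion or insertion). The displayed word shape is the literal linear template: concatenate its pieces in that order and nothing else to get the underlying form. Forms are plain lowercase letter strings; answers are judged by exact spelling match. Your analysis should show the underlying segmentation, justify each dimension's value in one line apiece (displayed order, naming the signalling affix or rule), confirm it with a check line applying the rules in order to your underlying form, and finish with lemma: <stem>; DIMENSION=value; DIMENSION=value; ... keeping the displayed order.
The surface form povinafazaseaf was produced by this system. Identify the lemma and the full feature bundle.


underlying: povin-fz-se-af
POLE=fe - signalled by the affix -af
TOR=ol - signalled by the affix -fz
CLASS=ib - signalled by the affix -se
check: povinfzseaf -> povinafazaseaf
lemma: povin; POLE=fe; TOR=ol; CLASS=ib


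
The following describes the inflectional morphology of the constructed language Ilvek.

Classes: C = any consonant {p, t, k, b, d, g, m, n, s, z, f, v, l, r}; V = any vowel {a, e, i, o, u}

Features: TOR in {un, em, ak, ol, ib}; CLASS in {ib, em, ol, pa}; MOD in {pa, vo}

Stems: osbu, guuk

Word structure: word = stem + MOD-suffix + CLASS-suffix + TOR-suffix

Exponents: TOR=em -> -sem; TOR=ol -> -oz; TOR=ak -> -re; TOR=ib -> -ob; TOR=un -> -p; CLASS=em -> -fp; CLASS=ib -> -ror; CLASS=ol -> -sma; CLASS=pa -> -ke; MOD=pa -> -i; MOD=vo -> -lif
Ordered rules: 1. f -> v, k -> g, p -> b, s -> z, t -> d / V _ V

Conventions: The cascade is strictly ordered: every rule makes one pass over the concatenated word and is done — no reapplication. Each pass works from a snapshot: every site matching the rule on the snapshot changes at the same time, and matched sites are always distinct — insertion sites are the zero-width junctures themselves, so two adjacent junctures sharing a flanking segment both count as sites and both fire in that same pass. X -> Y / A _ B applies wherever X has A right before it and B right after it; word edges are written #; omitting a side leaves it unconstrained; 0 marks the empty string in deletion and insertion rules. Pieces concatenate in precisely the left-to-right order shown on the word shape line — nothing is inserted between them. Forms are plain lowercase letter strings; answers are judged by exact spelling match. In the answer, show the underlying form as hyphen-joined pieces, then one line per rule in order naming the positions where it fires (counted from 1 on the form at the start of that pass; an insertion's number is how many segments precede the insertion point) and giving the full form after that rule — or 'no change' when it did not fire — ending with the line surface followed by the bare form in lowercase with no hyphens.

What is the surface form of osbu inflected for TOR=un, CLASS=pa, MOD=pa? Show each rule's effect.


underlying: osbu-i-ke-p
1. f -> v, k -> g, p -> b, s -> z, t -> d / V _ V: fires at position(s) 6: osbuigep
surface: osbuigep


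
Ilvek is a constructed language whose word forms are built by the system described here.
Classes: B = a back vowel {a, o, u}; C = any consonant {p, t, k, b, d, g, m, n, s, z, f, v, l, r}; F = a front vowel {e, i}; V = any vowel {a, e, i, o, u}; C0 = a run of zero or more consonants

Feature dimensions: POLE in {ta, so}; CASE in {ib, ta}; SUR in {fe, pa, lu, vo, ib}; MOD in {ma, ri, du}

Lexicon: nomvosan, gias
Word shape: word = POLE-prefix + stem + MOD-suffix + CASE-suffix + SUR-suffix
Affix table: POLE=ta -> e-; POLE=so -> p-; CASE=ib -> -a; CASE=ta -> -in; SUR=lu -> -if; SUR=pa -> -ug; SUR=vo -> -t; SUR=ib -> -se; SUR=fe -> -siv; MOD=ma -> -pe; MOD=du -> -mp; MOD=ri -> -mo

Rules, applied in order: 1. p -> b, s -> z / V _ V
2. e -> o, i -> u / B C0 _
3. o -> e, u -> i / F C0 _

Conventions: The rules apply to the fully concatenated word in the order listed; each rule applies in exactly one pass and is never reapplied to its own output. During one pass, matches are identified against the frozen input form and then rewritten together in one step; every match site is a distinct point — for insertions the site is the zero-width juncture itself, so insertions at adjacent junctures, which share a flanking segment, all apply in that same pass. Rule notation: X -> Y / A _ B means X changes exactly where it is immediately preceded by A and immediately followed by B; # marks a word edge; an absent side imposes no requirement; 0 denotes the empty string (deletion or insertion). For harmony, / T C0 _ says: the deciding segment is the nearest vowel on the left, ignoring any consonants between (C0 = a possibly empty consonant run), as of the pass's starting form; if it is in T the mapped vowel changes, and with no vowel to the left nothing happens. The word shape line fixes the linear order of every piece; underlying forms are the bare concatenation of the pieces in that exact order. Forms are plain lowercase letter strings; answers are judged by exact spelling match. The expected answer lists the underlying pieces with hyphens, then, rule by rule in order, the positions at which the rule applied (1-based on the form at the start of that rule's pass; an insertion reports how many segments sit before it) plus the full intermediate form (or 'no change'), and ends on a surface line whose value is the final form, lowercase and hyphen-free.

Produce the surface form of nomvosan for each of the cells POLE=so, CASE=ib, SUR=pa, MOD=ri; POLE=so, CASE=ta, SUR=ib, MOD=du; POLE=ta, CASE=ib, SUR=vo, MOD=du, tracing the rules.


cell POLE=so, CASE=ib, SUR=pa, MOD=ri:
underlying: p-nomvosan-mo-a-ug
1. p -> b, s -> z / V _ V: fires at position(s) 7: pnomvozanmoaug
2. e -> o, i -> u / B C0 _: no change
3. o -> e, u -> i / F C0 _: no change
surface: pnomvozanmoaug

cell POLE=so, CASE=ta, SUR=ib, MOD=du:
underlying: p-nomvosan-mp-in-se
1. p -> b, s -> z / V _ V: fires at position(s) 7: pnomvozanmpinse
2. e -> o, i -> u / B C0 _: fires at position(s) 12: pnomvozanmpunse
3. o -> e, u -> i / F C0 _: no change
surface: pnomvozanmpunse

cell POLE=ta, CASE=ib, SUR=vo, MOD=du:
underlying: e-nomvosan-mp-a-t
1. p -> b, s -> z / V _ V: fires at position(s) 7: enomvozanmpat
2. e -> o, i -> u / B C0 _: no change
3. o -> e, u -> i / F C0 _: fires at position(s) 3: enemvozanmpat
surface: enemvozanmpat


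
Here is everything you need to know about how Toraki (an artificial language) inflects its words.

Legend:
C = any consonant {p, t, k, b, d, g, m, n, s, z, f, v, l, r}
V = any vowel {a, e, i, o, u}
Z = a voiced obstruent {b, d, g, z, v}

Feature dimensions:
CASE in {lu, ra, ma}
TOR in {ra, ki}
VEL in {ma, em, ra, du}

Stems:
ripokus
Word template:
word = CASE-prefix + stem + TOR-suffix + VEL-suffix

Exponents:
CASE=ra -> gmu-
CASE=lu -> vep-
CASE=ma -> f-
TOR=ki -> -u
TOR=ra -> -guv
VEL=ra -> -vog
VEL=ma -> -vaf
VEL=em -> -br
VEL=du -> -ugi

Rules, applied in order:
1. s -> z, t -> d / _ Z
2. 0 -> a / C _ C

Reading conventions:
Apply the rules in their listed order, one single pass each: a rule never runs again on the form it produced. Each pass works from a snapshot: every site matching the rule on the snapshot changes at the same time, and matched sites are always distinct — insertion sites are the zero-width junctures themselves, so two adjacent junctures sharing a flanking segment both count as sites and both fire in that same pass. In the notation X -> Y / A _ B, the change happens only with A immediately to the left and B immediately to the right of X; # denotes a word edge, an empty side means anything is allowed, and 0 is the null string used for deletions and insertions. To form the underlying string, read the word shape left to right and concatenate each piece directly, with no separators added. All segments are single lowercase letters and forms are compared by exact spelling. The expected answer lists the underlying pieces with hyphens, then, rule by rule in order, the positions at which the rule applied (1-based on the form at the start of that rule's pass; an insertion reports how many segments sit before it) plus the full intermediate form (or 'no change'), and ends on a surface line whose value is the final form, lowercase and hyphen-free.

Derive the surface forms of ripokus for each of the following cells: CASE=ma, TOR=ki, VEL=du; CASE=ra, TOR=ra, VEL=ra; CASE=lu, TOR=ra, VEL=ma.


cell CASE=ma, TOR=ki, VEL=du:
underlying: f-ripokus-u-ugi
1. s -> z, t -> d / _ Z: no change
2. 0 -> a / C _ C: inserts after position(s) 1: faripokusuugi
surface: faripokusuugi

cell CASE=ra, TOR=ra, VEL=ra:
underlying: gmu-ripokus-guv-vog
1. s -> z, t -> d / _ Z: fires at position(s) 10: gmuripokuzguvvog
2. 0 -> a / C _ C: inserts after position(s) 1, 10, 13: gamuripokuzaguvavog
surface: gamuripokuzaguvavog

cell CASE=lu, TOR=ra, VEL=ma:
underlying: vep-ripokus-guv-vaf
1. s -> z, t -> d / _ Z: fires at position(s) 10: vepripokuzguvvaf
2. 0 -> a / C _ C: inserts after position(s) 3, 10, 13: veparipokuzaguvavaf
surface: veparipokuzaguvavaf


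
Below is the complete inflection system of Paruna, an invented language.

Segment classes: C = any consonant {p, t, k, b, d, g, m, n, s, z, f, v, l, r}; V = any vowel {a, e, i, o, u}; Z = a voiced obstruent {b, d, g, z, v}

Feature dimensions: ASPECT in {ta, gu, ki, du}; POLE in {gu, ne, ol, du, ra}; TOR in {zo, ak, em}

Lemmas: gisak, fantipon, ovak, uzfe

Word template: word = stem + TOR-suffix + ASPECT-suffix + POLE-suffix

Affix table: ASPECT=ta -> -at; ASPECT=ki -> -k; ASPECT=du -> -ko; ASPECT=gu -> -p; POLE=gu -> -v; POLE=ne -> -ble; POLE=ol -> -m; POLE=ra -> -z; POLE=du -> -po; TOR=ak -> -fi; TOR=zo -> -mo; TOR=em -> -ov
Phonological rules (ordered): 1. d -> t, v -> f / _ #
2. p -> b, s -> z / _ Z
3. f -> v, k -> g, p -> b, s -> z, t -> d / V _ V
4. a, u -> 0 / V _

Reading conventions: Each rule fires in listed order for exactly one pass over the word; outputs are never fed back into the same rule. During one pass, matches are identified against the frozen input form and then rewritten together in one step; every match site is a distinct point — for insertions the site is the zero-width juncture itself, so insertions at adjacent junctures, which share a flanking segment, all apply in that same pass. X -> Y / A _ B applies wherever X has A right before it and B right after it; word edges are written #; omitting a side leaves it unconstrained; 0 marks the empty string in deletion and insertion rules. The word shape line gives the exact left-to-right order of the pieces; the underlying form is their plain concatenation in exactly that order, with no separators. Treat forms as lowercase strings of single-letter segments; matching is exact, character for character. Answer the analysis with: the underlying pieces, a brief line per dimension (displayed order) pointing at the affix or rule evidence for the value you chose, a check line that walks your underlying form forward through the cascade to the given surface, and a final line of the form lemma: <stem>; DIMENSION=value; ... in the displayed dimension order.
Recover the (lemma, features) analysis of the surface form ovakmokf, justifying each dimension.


underlying: ovak-mo-k-v
ASPECT=ki - signalled by the affix -k
POLE=gu - signalled by the affix -v
TOR=zo - signalled by the affix -mo
check: ovakmokv -> ovakmokf -> ovakmokf -> ovakmokf -> ovakmokf
lemma: ovak; ASPECT=ki; POLE=gu; TOR=zo


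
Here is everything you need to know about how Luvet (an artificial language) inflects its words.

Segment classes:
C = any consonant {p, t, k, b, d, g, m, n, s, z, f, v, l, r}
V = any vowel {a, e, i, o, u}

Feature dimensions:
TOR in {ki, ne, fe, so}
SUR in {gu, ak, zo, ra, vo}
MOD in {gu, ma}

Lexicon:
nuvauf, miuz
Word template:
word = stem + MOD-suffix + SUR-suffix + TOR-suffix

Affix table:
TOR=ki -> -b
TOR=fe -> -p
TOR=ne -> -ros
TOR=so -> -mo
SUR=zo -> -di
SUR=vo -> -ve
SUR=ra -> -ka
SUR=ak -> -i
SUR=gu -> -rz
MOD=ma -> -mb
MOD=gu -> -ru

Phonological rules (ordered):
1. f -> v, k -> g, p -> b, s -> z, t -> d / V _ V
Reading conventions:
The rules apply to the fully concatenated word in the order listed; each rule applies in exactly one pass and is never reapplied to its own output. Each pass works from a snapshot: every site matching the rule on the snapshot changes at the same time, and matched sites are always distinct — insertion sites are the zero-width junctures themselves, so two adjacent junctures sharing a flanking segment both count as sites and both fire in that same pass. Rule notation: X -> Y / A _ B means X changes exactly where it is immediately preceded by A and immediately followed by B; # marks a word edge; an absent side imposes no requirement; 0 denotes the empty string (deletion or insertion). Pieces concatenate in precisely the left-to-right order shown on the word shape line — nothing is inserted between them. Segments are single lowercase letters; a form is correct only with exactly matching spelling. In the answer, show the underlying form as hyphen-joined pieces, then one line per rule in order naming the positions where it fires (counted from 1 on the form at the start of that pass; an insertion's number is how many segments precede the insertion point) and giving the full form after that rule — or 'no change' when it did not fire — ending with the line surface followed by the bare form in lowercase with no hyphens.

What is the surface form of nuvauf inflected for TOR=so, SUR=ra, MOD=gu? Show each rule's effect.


underlying: nuvauf-ru-ka-mo
1. f -> v, k -> g, p -> b, s -> z, t -> d / V _ V: fires at position(s) 9: nuvaufrugamo
surface: nuvaufrugamo


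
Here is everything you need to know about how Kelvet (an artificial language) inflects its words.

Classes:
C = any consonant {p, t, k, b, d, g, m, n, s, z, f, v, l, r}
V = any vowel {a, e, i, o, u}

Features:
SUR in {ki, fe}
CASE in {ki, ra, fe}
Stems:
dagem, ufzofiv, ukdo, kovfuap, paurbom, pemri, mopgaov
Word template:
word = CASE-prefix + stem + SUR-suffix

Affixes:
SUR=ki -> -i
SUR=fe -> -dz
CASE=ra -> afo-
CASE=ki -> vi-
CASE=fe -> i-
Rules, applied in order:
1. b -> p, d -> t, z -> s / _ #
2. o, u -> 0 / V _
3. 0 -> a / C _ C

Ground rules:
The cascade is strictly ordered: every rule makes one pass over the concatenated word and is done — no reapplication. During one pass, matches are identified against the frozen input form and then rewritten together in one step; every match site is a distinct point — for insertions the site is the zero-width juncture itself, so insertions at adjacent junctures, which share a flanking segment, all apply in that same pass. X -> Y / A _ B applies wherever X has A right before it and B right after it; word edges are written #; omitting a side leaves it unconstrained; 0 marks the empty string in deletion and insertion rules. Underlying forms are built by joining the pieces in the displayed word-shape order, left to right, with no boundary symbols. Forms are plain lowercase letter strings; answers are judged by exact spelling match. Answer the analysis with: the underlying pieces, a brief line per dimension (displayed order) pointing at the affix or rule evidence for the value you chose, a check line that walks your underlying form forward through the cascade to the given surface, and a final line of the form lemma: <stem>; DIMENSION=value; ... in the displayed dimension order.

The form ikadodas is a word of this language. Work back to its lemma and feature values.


underlying: i-ukdo-dz
SUR=fe - signalled by the affix -dz
CASE=fe - signalled by the affix i-
check: iukdodz -> iukdods -> ikdods -> ikadodas
lemma: ukdo; SUR=fe; CASE=fe


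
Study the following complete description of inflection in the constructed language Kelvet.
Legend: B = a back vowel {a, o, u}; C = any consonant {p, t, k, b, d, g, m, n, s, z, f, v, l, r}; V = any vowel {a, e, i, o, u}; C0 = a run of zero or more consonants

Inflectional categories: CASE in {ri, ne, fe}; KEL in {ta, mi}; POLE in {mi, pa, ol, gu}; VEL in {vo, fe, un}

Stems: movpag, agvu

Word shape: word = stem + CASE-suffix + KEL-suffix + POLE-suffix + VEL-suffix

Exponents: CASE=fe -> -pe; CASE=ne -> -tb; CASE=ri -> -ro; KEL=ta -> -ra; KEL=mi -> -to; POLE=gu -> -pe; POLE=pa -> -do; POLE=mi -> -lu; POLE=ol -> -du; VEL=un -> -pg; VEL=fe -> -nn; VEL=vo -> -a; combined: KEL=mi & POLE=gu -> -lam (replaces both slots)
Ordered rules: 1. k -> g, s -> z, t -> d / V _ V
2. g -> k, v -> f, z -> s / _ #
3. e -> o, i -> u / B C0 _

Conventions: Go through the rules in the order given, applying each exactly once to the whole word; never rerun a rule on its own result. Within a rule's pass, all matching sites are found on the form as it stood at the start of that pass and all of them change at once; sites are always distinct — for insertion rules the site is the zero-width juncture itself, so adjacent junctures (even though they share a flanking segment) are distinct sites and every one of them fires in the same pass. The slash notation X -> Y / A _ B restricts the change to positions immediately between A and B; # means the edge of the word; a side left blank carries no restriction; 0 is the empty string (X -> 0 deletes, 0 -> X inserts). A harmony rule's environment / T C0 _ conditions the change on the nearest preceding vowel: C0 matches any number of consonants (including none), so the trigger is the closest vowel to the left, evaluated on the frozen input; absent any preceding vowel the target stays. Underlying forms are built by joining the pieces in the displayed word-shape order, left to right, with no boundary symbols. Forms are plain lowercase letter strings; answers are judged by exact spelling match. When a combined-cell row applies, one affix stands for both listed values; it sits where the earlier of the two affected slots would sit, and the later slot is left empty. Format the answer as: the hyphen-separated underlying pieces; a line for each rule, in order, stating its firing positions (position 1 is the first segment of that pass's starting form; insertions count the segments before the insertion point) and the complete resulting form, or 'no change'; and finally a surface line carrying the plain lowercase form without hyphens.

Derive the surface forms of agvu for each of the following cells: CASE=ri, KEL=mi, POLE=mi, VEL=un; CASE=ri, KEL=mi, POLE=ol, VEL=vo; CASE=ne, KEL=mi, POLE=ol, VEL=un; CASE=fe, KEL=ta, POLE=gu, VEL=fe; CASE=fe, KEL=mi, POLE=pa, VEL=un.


cell CASE=ri, KEL=mi, POLE=mi, VEL=un:
underlying: agvu-ro-to-lu-pg
1. k -> g, s -> z, t -> d / V _ V: fires at position(s) 7: agvurodolupg
2. g -> k, v -> f, z -> s / _ #: fires at position(s) 12: agvurodolupk
3. e -> o, i -> u / B C0 _: no change
surface: agvurodolupk

cell CASE=ri, KEL=mi, POLE=ol, VEL=vo:
underlying: agvu-ro-to-du-a
1. k -> g, s -> z, t -> d / V _ V: fires at position(s) 7: agvurododua
2. g -> k, v -> f, z -> s / _ #: no change
3. e -> o, i -> u / B C0 _: no change
surface: agvurododua

cell CASE=ne, KEL=mi, POLE=ol, VEL=un:
underlying: agvu-tb-to-du-pg
1. k -> g, s -> z, t -> d / V _ V: no change
2. g -> k, v -> f, z -> s / _ #: fires at position(s) 12: agvutbtodupk
3. e -> o, i -> u / B C0 _: no change
surface: agvutbtodupk

cell CASE=fe, KEL=ta, POLE=gu, VEL=fe:
underlying: agvu-pe-ra-pe-nn
1. k -> g, s -> z, t -> d / V _ V: no change
2. g -> k, v -> f, z -> s / _ #: no change
3. e -> o, i -> u / B C0 _: fires at position(s) 6, 10: agvuporaponn
surface: agvuporaponn

cell CASE=fe, KEL=mi, POLE=pa, VEL=un:
underlying: agvu-pe-to-do-pg
1. k -> g, s -> z, t -> d / V _ V: fires at position(s) 7: agvupedodopg
2. g -> k, v -> f, z -> s / _ #: fires at position(s) 12: agvupedodopk
3. e -> o, i -> u / B C0 _: fires at position(s) 6: agvupododopk
surface: agvupododopk


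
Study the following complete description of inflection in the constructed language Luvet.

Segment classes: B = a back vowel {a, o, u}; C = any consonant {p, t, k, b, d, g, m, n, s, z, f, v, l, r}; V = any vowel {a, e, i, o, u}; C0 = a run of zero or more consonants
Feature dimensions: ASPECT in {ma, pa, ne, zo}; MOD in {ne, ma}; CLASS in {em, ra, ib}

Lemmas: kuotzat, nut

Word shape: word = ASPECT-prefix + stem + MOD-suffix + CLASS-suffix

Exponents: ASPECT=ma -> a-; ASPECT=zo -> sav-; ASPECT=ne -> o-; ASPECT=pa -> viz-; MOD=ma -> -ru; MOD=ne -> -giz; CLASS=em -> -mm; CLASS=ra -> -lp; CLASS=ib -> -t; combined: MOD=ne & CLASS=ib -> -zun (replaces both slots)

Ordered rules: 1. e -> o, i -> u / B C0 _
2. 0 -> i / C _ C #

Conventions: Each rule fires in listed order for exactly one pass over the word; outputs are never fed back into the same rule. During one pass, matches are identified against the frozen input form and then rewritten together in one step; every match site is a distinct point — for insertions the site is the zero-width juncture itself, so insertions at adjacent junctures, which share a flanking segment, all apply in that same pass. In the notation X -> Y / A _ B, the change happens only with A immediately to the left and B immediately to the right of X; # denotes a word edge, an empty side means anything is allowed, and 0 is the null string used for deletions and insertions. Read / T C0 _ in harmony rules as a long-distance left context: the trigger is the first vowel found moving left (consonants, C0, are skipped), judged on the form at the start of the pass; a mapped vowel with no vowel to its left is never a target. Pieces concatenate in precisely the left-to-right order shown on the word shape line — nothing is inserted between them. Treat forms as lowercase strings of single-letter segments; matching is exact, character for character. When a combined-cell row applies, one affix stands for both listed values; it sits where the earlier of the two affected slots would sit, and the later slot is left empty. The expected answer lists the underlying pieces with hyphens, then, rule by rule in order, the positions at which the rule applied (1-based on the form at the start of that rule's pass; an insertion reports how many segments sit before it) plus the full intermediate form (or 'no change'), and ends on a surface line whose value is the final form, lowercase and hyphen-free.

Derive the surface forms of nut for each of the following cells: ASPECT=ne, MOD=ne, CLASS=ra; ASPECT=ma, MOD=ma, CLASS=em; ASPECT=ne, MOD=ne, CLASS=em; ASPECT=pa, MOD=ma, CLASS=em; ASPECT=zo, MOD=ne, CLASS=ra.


cell ASPECT=ne, MOD=ne, CLASS=ra:
underlying: o-nut-giz-lp
1. e -> o, i -> u / B C0 _: fires at position(s) 6: onutguzlp
2. 0 -> i / C _ C #: inserts after position(s) 8: onutguzlip
surface: onutguzlip

cell ASPECT=ma, MOD=ma, CLASS=em:
underlying: a-nut-ru-mm
1. e -> o, i -> u / B C0 _: no change
2. 0 -> i / C _ C #: inserts after position(s) 7: anutrumim
surface: anutrumim

cell ASPECT=ne, MOD=ne, CLASS=em:
underlying: o-nut-giz-mm
1. e -> o, i -> u / B C0 _: fires at position(s) 6: onutguzmm
2. 0 -> i / C _ C #: inserts after position(s) 8: onutguzmim
surface: onutguzmim

cell ASPECT=pa, MOD=ma, CLASS=em:
underlying: viz-nut-ru-mm
1. e -> o, i -> u / B C0 _: no change
2. 0 -> i / C _ C #: inserts after position(s) 9: viznutrumim
surface: viznutrumim

cell ASPECT=zo, MOD=ne, CLASS=ra:
underlying: sav-nut-giz-lp
1. e -> o, i -> u / B C0 _: fires at position(s) 8: savnutguzlp
2. 0 -> i / C _ C #: inserts after position(s) 10: savnutguzlip
surface: savnutguzlip


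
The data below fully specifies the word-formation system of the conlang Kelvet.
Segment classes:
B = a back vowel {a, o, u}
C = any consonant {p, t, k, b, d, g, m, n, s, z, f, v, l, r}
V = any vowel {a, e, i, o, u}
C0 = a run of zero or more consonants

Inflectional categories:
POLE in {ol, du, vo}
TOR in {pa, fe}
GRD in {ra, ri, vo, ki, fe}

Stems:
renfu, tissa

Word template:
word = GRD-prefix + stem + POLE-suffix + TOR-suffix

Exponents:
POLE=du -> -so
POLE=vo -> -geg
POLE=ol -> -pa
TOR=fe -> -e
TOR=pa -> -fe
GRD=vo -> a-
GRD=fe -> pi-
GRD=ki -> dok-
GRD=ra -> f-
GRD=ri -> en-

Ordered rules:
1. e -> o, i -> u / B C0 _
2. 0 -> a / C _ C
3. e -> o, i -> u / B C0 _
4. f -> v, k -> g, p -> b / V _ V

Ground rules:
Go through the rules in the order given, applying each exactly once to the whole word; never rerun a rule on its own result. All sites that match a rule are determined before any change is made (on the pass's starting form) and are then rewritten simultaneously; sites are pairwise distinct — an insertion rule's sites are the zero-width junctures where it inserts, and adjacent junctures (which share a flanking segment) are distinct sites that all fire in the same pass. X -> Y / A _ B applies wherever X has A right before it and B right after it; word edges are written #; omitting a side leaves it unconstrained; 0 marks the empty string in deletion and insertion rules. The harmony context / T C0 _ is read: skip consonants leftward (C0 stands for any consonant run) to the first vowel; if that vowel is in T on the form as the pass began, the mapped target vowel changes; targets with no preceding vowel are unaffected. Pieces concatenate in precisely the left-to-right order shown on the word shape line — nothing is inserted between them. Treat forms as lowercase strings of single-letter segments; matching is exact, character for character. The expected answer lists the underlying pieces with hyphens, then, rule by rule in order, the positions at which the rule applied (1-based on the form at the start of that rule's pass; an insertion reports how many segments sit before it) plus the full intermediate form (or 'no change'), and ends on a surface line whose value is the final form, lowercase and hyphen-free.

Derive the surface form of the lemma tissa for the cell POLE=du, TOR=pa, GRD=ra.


underlying: f-tissa-so-fe
1. e -> o, i -> u / B C0 _: fires at position(s) 10: ftissasofo
2. 0 -> a / C _ C: inserts after position(s) 1, 4: fatisasasofo
3. e -> o, i -> u / B C0 _: fires at position(s) 4: fatusasasofo
4. f -> v, k -> g, p -> b / V _ V: fires at position(s) 11: fatusasasovo
surface: fatusasasovo


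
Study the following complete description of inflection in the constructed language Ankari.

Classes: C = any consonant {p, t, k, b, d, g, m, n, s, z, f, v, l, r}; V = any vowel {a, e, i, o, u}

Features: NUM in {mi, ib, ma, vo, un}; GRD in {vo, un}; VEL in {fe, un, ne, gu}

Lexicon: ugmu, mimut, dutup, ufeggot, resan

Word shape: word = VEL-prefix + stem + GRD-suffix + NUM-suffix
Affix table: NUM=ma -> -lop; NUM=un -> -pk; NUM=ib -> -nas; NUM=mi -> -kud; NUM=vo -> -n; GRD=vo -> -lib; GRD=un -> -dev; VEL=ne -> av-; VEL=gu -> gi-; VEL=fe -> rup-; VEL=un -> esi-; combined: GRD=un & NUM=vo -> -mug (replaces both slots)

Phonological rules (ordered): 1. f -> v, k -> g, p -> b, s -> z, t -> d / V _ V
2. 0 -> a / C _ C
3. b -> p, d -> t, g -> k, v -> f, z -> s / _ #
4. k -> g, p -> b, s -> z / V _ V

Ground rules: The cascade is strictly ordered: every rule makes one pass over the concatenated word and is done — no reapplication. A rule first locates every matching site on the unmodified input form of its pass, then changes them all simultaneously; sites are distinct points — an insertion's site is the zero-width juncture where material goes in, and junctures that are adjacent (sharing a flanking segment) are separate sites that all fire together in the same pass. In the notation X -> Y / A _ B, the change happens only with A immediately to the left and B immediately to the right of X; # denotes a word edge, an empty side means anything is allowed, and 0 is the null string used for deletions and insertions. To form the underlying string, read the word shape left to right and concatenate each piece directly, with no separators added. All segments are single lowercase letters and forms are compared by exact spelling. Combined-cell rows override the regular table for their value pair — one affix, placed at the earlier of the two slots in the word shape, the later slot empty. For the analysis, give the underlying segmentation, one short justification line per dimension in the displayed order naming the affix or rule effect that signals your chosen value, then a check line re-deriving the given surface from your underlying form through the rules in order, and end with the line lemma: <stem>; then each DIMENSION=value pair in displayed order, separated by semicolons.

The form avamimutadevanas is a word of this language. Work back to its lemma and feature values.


underlying: av-mimut-dev-nas
NUM=ib - signalled by the affix -nas
GRD=un - signalled by the affix -dev
VEL=ne - signalled by the affix av-
check: avmimutdevnas -> avmimutdevnas -> avamimutadevanas -> avamimutadevanas -> avamimutadevanas
lemma: mimut; NUM=ib; GRD=un; VEL=ne


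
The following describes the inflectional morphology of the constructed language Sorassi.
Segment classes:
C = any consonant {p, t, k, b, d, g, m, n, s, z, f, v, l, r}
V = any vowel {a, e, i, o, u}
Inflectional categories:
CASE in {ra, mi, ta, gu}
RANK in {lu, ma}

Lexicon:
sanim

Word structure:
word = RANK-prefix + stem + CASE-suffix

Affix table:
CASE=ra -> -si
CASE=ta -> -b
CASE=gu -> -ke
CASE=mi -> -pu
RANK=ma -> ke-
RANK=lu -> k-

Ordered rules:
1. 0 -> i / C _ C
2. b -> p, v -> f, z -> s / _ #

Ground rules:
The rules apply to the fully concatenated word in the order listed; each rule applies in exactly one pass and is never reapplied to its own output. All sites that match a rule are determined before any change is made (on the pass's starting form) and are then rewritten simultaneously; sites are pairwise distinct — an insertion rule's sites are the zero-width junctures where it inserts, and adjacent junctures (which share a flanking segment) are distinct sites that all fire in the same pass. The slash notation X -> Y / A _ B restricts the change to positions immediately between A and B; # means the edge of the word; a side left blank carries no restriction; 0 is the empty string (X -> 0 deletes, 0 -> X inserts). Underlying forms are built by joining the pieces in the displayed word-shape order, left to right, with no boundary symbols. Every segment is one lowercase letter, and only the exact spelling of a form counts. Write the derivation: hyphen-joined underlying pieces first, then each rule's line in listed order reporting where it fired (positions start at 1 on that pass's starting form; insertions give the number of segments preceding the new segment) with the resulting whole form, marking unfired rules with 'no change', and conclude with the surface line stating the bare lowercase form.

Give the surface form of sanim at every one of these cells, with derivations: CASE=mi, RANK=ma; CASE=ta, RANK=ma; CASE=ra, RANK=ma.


cell CASE=mi, RANK=ma:
underlying: ke-sanim-pu
1. 0 -> i / C _ C: inserts after position(s) 7: kesanimipu
2. b -> p, v -> f, z -> s / _ #: no change
surface: kesanimipu

cell CASE=ta, RANK=ma:
underlying: ke-sanim-b
1. 0 -> i / C _ C: inserts after position(s) 7: kesanimib
2. b -> p, v -> f, z -> s / _ #: fires at position(s) 9: kesanimip
surface: kesanimip

cell CASE=ra, RANK=ma:
underlying: ke-sanim-si
1. 0 -> i / C _ C: inserts after position(s) 7: kesanimisi
2. b -> p, v -> f, z -> s / _ #: no change
surface: kesanimisi


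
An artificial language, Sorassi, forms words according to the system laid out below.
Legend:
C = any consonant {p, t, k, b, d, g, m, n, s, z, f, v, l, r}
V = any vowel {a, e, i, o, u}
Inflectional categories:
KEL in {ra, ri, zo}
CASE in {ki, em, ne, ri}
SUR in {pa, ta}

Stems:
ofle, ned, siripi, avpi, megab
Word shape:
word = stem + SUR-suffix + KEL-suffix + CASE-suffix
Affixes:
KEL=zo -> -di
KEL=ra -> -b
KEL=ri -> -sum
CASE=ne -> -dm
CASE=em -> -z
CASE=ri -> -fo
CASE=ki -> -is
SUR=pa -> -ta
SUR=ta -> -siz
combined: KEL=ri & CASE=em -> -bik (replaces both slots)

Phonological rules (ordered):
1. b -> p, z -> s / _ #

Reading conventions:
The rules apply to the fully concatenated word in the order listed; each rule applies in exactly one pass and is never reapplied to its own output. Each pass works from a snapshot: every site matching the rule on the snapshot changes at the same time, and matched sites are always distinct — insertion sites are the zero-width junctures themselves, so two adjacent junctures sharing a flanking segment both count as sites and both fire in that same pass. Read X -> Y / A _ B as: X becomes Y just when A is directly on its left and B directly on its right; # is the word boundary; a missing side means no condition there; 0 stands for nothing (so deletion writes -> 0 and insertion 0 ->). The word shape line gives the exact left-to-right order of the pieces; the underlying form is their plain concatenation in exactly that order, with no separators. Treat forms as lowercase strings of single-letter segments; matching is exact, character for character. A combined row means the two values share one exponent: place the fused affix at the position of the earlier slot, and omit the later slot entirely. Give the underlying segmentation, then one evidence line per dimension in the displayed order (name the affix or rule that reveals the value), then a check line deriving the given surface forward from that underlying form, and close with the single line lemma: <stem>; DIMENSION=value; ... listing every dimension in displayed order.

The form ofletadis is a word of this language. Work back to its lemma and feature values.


underlying: ofle-ta-di-z
KEL=zo - signalled by the affix -di
CASE=em - signalled by the affix -z
SUR=pa - signalled by the affix -ta
check: ofletadiz -> ofletadis
lemma: ofle; KEL=zo; CASE=em; SUR=pa


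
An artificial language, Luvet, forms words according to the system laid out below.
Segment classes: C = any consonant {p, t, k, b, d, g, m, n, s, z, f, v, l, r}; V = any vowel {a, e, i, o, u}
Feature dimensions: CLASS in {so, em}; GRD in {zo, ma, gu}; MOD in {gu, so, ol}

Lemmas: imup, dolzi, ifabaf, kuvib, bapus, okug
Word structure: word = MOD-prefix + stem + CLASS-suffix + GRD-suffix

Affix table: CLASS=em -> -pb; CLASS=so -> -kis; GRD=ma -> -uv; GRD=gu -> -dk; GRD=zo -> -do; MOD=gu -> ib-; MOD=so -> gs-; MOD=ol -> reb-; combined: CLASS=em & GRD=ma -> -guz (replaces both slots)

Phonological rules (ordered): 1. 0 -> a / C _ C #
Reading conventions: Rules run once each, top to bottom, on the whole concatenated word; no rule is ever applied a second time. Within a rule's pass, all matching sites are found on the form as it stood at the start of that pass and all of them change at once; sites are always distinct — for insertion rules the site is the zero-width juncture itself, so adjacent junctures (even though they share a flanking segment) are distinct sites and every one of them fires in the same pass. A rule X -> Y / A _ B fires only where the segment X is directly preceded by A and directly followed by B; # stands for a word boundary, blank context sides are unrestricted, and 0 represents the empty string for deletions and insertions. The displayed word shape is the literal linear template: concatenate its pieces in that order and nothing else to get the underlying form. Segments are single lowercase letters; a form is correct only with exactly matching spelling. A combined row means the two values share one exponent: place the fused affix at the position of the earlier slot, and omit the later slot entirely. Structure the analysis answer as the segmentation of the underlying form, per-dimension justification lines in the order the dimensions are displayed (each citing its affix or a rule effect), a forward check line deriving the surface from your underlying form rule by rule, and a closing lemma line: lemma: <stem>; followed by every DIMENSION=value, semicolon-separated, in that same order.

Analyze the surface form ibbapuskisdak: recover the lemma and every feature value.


underlying: ib-bapus-kis-dk
CLASS=so - signalled by the affix -kis
GRD=gu - signalled by the affix -dk
MOD=gu - signalled by the affix ib-
check: ibbapuskisdk -> ibbapuskisdak
lemma: bapus; CLASS=so; GRD=gu; MOD=gu


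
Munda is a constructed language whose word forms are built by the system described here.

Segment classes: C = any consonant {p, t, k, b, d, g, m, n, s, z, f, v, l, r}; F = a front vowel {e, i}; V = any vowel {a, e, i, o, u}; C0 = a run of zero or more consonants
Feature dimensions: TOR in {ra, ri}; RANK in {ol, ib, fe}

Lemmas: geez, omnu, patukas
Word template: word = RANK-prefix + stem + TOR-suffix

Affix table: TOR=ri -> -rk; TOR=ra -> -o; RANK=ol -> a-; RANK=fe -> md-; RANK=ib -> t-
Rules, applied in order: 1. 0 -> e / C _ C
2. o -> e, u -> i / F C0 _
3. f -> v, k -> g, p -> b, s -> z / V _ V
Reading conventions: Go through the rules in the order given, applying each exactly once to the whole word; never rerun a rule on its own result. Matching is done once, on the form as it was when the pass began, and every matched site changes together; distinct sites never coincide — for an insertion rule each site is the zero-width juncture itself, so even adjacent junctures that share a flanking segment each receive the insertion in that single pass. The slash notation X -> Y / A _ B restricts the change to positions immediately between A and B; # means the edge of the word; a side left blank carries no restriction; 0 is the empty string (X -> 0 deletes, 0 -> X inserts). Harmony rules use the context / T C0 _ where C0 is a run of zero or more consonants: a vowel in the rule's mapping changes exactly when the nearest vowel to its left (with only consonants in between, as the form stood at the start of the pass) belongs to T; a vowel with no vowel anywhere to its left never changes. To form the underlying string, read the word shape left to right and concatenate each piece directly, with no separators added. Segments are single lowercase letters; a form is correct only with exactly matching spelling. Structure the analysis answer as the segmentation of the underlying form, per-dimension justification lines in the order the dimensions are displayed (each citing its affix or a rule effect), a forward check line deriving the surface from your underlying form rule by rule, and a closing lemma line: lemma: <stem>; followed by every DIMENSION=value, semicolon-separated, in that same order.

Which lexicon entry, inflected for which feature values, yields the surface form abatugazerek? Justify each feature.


underlying: a-patukas-rk
TOR=ri - signalled by the affix -rk
RANK=ol - signalled by the affix a-
check: apatukasrk -> apatukaserek -> apatukaserek -> abatugazerek
lemma: patukas; TOR=ri; RANK=ol
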